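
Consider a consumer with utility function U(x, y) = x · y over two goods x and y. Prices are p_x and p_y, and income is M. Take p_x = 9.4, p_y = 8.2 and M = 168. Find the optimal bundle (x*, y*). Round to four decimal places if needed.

At p_x=9.4, p_y=8.2, M=168: x* = 0.5·168/9.4 = 8.9362, y* = 10.2439.

x* = 8.9362, y* = 10.2439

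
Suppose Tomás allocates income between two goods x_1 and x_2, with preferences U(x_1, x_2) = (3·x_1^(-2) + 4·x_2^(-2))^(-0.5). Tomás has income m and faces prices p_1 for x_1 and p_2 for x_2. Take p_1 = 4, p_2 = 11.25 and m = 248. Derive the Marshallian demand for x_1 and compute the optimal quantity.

Substitute x_2 = (x_2/x_1)·x_1 into the budget: x_1* = m/(p_1 + p_2·(x_2/x_1)).
Numerically x_2/x_1 = 0.779738, so x_1* = 248/(4 + 11.25·0.779738) = 19.4174.

x_1* = 19.4174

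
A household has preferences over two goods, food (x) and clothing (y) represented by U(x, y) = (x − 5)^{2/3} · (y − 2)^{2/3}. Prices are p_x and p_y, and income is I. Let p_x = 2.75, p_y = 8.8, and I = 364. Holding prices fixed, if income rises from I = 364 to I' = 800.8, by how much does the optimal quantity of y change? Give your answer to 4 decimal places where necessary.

Let x' = x−5, y' = y−2. MRS = y'/x' = p_x/p_y.
Substituting into the budget: x* = 5 + 0.5·(I − 5·p_x − 2·p_y)/p_x, and y* = 2 + 0.5·(…)/p_y.
Discretionary income = 364 − 5·2.75 − 2·8.8 = 332.65; y* = 2 + 0.5·332.65/8.8 = 20.9006.
At I' = 800.8: y* = 45.7188. Change: 45.7188 − 20.9006 = 24.8182.

Δy* = 24.8182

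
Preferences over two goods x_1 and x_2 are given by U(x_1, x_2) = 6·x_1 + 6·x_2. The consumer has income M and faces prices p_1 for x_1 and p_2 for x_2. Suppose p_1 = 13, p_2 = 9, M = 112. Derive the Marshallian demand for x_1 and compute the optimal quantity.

x_1* = 0

Linear utility — the consumer picks whichever good has higher MU/price: 6/13 = 0.4615 vs 6/9 = 0.6667.
x_2 gives more utility per dollar, so spend all income on x_2: x_2* = M/p_2, x_1* = 0.
Numerically: x_1* = 0, x_2* = 12.4444.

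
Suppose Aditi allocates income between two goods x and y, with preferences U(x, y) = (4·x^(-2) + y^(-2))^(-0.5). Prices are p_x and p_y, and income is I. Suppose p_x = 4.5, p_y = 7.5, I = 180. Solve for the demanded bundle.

x* = 21.214, y* = 11.2716

MU_x ∝ 4·x^(-3), MU_y ∝ y^(-3), so MRS = 4·(y/x)^(3) = p_x/p_y.
Hence y/x = ((1/4)·p_x/p_y)^(1/(3)), i.e. raised to the 1/3 power.
Substitute y = (y/x)·x into the budget: x* = I/(p_x + p_y·(y/x)).
Numerically y/x = 0.531329, so x* = 180/(4.5 + 7.5·0.531329) = 21.214 and y* = 0.531329·21.214 = 11.2716.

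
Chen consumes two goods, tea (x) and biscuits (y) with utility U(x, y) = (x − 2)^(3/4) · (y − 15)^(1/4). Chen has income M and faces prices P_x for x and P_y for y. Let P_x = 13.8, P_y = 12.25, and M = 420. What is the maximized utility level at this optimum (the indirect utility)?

V = 8.8768

Discretionary income = 420 − 2·13.8 − 15·12.25 = 208.65; x* = 2 + 0.75·208.65/13.8 = 13.3397; y* = 15 + 0.25·208.65/12.25 = 19.2582.
Utility at the optimum: U(13.3397, 19.2582) = 8.8768.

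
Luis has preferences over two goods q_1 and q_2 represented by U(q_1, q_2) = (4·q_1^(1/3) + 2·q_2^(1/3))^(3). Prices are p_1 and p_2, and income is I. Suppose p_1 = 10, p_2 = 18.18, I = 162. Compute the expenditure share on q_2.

share on q_2 = 0.2077

MU_q_1 ∝ 4·q_1^(-2/3), MU_q_2 ∝ 2·q_2^(-2/3), so MRS = 2·(q_2/q_1)^(2/3) = p_1/p_2.
Hence q_2/q_1 = ((1/2)·p_1/p_2)^(1/(2/3)), i.e. raised to the 1.5 power.
With the ratio pinned down, the budget gives q_1* = I/(p_1 + p_2·(q_2/q_1)) and q_2* = (q_2/q_1)·q_1*.
Numerically q_2/q_1 = 0.144233, so q_1* = 162/(10 + 18.18·0.144233) = 12.8346 and q_2* = 0.144233·12.8346 = 1.8512.
Expenditure on q_2: 18.18·1.8512 = 33.6542; share = 0.2077.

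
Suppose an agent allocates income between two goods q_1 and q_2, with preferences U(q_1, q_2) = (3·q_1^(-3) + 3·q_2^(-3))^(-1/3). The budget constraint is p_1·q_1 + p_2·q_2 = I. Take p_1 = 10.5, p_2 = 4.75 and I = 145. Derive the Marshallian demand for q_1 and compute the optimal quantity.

From the CES first-order condition, (q_2/q_1)^(4) = p_1/p_2.
Solve for the ratio: q_2/q_1 = [p_1/p_2]^(0.25).
With the ratio pinned down, the budget gives q_1* = I/(p_1 + p_2·(q_2/q_1)) and q_2* = (q_2/q_1)·q_1*.
Numerically q_2/q_1 = 1.219337, so q_1* = 145/(10.5 + 4.75·1.219337) = 8.9002.

q_1* = 8.9002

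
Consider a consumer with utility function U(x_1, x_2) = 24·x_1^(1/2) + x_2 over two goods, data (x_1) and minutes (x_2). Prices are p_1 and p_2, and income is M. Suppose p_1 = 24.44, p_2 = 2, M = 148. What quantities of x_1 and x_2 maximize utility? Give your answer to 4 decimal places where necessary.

Utility is quasi-linear in x_2; the FOC for x_1 is 12/√x_1 = p_1/p_2.
Thus x_1* = (12·p_2/p_1)² — independent of M — with the rest of income spent on x_2.
Plugging in: x_1* = (12·2/24.44)² = 0.9643, x_2* = 62.216.

x_1* = 0.9643, x_2* = 62.216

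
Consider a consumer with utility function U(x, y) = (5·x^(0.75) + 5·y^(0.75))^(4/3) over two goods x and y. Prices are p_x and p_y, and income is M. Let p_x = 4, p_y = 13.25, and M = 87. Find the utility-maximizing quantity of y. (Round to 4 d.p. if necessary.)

From the CES first-order condition, (y/x)^(0.25) = p_x/p_y.
Hence y/x = (p_x/p_y)^(1/(0.25)), i.e. raised to the 4 power.
With the ratio pinned down, the budget gives x* = M/(p_x + p_y·(y/x)) and y* = (y/x)·x*.
Numerically y/x = 0.008306, so x* = 87/(4 + 13.25·0.008306) = 21.1676 and y* = 0.008306·21.1676 = 0.1758.

y* = 0.1758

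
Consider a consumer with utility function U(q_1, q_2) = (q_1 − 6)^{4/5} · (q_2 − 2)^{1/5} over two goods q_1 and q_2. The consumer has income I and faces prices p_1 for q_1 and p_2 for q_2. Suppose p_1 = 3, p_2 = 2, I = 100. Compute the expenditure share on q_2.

After buying the subsistence bundle (6, 2), a share 0.8 of the remaining income goes to q_1: q_1* = 6 + 0.8·(I − 6p_1 − 2p_2)/p_1.
Discretionary income = 100 − 6·3 − 2·2 = 78; q_1* = 6 + 0.8·78/3 = 26.8; q_2* = 2 + 0.2·78/2 = 9.8.
Expenditure on q_2: 2·9.8 = 19.6; share = 0.196.

share on q_2 = 0.196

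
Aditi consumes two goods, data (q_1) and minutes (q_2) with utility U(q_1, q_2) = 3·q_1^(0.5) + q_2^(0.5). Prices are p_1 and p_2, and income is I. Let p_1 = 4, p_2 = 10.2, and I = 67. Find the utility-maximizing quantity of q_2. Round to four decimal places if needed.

MU_q_1 ∝ 3·q_1^(-0.5), MU_q_2 ∝ q_2^(-0.5), so MRS = 3·(q_2/q_1)^(0.5) = p_1/p_2.
Hence q_2/q_1 = ((1/3)·p_1/p_2)^(1/(0.5)), i.e. raised to the 2 power.
With the ratio pinned down, the budget gives q_1* = I/(p_1 + p_2·(q_2/q_1)) and q_2* = (q_2/q_1)·q_1*.
Numerically q_2/q_1 = 0.017087, so q_1* = 67/(4 + 10.2·0.017087) = 16.0506 and q_2* = 0.017087·16.0506 = 0.2743.

q_2* = 0.2743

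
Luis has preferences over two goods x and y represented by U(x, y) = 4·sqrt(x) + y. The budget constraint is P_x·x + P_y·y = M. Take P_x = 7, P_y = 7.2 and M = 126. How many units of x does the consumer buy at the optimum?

x* = 4.2318

Set MRS = P_x/P_y: 2·x^(−1/2) = P_x/P_y.
Thus x* = (2·P_y/P_x)² — independent of M — with the rest of income spent on y.
Plugging in: x* = (2·7.2/7)² = 4.2318.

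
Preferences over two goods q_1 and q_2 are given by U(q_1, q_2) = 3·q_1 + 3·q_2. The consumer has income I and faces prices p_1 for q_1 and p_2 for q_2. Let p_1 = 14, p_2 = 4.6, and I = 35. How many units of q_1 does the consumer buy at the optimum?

q_1* = 0

Linear utility — the consumer picks whichever good has higher MU/price: 3/14 = 0.2143 vs 3/4.6 = 0.6522.
q_2 gives more utility per dollar, so spend all income on q_2: q_2* = I/p_2, q_1* = 0.
Numerically: q_1* = 0, q_2* = 7.6087.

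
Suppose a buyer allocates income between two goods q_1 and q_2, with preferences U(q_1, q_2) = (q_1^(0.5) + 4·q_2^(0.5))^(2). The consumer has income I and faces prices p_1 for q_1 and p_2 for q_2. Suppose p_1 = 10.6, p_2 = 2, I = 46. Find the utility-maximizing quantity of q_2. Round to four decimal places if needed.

Numerically q_2/q_1 = 449.44, so q_1* = 46/(10.6 + 2·449.44) = 0.0506 and q_2* = 449.44·0.0506 = 22.7319.

q_2* = 22.7319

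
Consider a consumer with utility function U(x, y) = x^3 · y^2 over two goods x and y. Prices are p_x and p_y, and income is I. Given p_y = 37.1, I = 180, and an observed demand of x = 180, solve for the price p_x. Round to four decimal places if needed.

Tangency: MRS = (3/2)·y/x = p_x/p_y.
So 3·p_y·y = 2·p_x·x; combined with the budget, a share 0.6 of income goes to x.
Demand: x*(p_x,p_y,I) = 0.6·I/p_x and y* = 0.4·I/p_y.
Set x* = 180 in the demand function and solve for p_x: p_x = 0.6.

p_x = 0.6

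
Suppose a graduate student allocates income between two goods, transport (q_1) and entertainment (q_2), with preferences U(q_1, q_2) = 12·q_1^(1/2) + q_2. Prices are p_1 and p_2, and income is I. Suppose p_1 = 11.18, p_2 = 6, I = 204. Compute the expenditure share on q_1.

MU_q_1 = 6/√q_1, MU_q_2 = 1. Tangency: 6/√q_1 = p_1/p_2.
Solve: √q_1 = 6·p_2/p_1, so q_1*(p_1,p_2) = (6·p_2/p_1)², and q_2* = (I − p_1·q_1*)/p_2.
Plugging in: q_1* = (6·6/11.18)² = 10.3686, q_2* = 14.6798.
Expenditure on q_1: 11.18·10.3686 = 115.9213; share = 0.5682.

share on q_1 = 0.5682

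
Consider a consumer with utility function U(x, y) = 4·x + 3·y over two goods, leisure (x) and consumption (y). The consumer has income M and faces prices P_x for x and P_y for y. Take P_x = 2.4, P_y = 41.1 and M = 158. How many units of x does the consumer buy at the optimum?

x* = 65.8333

Linear utility — the consumer picks whichever good has higher MU/price: 4/2.4 = 1.6667 vs 3/41.1 = 0.073.
x gives more utility per dollar, so spend all income on x: x* = M/P_x, y* = 0.
Numerically: x* = 65.8333, y* = 0.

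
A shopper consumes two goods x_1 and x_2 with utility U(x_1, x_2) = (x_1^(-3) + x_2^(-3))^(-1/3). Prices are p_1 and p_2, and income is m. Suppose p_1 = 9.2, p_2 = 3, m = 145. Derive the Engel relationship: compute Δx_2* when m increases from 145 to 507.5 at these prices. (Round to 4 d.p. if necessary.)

Δx_2* = 36.4242

From the CES first-order condition, (x_2/x_1)^(4) = p_1/p_2.
Solve for the ratio: x_2/x_1 = [p_1/p_2]^(0.25).
With the ratio pinned down, the budget gives x_1* = m/(p_1 + p_2·(x_2/x_1)) and x_2* = (x_2/x_1)·x_1*.
Numerically x_2/x_1 = 1.323325, so x_1* = 145/(9.2 + 3·1.323325) = 11.0099 and x_2* = 1.323325·11.0099 = 14.5697.
At m' = 507.5: x_2* = 50.9938. Change: 50.9938 − 14.5697 = 36.4242.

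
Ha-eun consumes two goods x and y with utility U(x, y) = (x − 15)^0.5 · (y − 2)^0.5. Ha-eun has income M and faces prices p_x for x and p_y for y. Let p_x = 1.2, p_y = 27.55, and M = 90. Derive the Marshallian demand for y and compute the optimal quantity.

MRS = (y−2)/(x−15). Tangency with p_x/p_y gives y−2 = (p_x/p_y)·(x−15).
After buying the subsistence bundle (15, 2), a share 0.5 of the remaining income goes to x: x* = 15 + 0.5·(M − 15p_x − 2p_y)/p_x.
Discretionary income = 90 − 15·1.2 − 2·27.55 = 16.9; y* = 2 + 0.5·16.9/27.55 = 2.3067.

y* = 2.3067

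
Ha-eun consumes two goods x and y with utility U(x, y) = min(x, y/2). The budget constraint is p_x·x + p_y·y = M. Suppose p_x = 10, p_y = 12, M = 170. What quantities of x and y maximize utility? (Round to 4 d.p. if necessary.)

x* = 5, y* = 10

With perfect complements, no substitution: consume in ratio x:y = 1:2.
Budget: p_x·x + p_y·2·x = M, so (p_x + 2·p_y)·x = M.
Demand: x*(p_x,p_y,M) = M/(p_x + 2·p_y), y* = 2·M/(p_x + 2·p_y).
Here 10 + 2·12 = 34, giving x* = 5 and y* = 10.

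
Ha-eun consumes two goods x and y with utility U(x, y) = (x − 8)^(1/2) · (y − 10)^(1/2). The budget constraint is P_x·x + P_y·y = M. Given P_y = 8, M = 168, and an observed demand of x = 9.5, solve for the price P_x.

P_x = 8

This is Cobb-Douglas in (x−8, y−10): tangency gives 0.5·P_y·(y−10) = 0.5·P_x·(x−8).
After buying the subsistence bundle (8, 10), a share 0.5 of the remaining income goes to x: x* = 8 + 0.5·(M − 8P_x − 10P_y)/P_x.
Set x* = 9.5 in the demand function and solve for P_x: P_x = 8.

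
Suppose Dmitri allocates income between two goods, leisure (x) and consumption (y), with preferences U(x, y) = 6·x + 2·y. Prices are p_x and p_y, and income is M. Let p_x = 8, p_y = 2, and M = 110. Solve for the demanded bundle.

x* = 0, y* = 55

y gives more utility per dollar, so spend all income on y: y* = M/p_y, x* = 0.
Numerically: x* = 0, y* = 55.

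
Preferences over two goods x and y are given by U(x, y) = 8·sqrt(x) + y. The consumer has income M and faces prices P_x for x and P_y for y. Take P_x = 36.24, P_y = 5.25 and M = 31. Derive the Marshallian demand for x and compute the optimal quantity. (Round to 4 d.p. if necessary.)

Solve: √x = 4·P_y/P_x, so x*(P_x,P_y) = (4·P_y/P_x)², and y* = (M − P_x·x*)/P_y.
Plugging in: x* = (4·5.25/36.24)² = 0.3358.

x* = 0.3358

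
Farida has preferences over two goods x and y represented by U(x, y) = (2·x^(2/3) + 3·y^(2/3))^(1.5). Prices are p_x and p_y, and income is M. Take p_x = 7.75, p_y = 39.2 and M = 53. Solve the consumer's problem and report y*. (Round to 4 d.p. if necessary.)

y* = 0.1576

Substitute y = (y/x)·x into the budget: x* = M/(p_x + p_y·(y/x)).
Numerically y/x = 0.026081, so x* = 53/(7.75 + 39.2·0.026081) = 6.0417 and y* = 0.026081·6.0417 = 0.1576.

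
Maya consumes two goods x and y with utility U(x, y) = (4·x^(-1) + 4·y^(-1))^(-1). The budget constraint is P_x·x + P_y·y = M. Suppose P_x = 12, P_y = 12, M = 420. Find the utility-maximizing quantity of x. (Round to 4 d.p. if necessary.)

From the CES first-order condition, (y/x)^(2) = P_x/P_y.
Hence y/x = (P_x/P_y)^(1/(2)), i.e. raised to the 0.5 power.
Substitute y = (y/x)·x into the budget: x* = M/(P_x + P_y·(y/x)).
Numerically y/x = 1, so x* = 420/(12 + 12·1) = 17.5.

x* = 17.5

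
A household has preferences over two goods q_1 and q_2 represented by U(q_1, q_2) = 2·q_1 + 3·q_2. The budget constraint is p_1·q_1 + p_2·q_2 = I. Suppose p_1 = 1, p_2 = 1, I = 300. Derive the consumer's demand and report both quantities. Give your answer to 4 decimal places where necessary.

Linear utility — the consumer picks whichever good has higher MU/price: 2/1 = 2 vs 3/1 = 3.
q_2 gives more utility per dollar, so spend all income on q_2: q_2* = I/p_2, q_1* = 0.
Numerically: q_1* = 0, q_2* = 300.

q_1* = 0, q_2* = 300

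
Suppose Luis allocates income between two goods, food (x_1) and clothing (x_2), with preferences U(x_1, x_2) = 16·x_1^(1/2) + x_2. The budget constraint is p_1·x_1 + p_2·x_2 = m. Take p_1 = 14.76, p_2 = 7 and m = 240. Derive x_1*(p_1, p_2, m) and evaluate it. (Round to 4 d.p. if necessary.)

Thus x_1* = (8·p_2/p_1)² — independent of m — with the rest of income spent on x_2.
Plugging in: x_1* = (8·7/14.76)² = 14.3947.

x_1* = 14.3947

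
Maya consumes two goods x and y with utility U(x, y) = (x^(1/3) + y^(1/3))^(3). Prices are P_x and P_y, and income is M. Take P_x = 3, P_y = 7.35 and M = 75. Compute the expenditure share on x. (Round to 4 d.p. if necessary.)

share on x = 0.6102

MRS = MU_x/MU_y = (y/x)^(2/3). Set equal to P_x/P_y.
Hence y/x = (P_x/P_y)^(1/(2/3)), i.e. raised to the 1.5 power.
Substitute y = (y/x)·x into the budget: x* = M/(P_x + P_y·(y/x)).
Numerically y/x = 0.260766, so x* = 75/(3 + 7.35·0.260766) = 15.2544 and y* = 0.260766·15.2544 = 3.9778.
Expenditure on x: 3·15.2544 = 45.7631; share = 0.6102.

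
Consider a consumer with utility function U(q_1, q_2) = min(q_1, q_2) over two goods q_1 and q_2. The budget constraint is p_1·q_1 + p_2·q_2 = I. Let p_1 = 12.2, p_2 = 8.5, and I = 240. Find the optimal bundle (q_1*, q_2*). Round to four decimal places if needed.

q_1* = 11.5942, q_2* = 11.5942

With perfect complements, no substitution: consume in ratio q_1:q_2 = 1:1.
Budget: p_1·q_1 + p_2·q_1 = I, so (p_1 + p_2)·q_1 = I.
Demand: q_1*(p_1,p_2,I) = I/(p_1 + p_2), q_2* = I/(p_1 + p_2).
Here 12.2 + 8.5 = 20.7, giving q_1* = 11.5942 and q_2* = 11.5942.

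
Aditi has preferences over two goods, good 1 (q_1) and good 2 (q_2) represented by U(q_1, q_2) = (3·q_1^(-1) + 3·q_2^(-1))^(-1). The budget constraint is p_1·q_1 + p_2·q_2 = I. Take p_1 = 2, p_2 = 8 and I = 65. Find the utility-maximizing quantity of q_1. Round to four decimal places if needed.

From the CES first-order condition, (q_2/q_1)^(2) = p_1/p_2.
Solve for the ratio: q_2/q_1 = [p_1/p_2]^(0.5).
Substitute q_2 = (q_2/q_1)·q_1 into the budget: q_1* = I/(p_1 + p_2·(q_2/q_1)).
Numerically q_2/q_1 = 0.5, so q_1* = 65/(2 + 8·0.5) = 10.8333.

q_1* = 10.8333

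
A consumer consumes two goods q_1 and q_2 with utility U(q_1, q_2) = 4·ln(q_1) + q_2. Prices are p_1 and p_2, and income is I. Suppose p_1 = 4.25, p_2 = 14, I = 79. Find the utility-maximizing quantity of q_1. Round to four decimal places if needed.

MU_q_1 = 4/q_1, MU_q_2 = 1. Tangency: 4/q_1 = p_1/p_2.
So q_1*(p_1,p_2) = 4·p_2/p_1, independent of income; and q_2* = (I − 4·p_2)/p_2.
At the given prices: q_1* = 4·14/4.25 = 13.1765.

q_1* = 13.1765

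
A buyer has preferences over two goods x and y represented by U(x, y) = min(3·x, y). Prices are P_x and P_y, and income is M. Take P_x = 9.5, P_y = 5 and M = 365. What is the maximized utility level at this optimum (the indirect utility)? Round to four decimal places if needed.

V = 44.6939

With perfect complements, no substitution: consume in ratio x:y = 1:3.
Budget: P_x·x + P_y·3·x = M, so (P_x + 3·P_y)·x = M.
Demand: x*(P_x,P_y,M) = M/(P_x + 3·P_y), y* = 3·M/(P_x + 3·P_y).
Here 9.5 + 3·5 = 24.5, giving x* = 14.898 and y* = 44.6939.
Utility at the optimum: U(14.898, 44.6939) = 44.6939.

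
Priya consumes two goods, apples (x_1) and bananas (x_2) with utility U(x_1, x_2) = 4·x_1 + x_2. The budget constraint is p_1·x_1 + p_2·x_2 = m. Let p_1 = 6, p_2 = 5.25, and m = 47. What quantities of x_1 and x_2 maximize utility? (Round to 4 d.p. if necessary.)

x_1* = 7.8333, x_2* = 0

Perfect substitutes: compare marginal utility per dollar. 4/p_1 vs 1/p_2 → 0.6667 vs 0.1905.
x_1 gives more utility per dollar, so spend all income on x_1: x_1* = m/p_1, x_2* = 0.
Numerically: x_1* = 7.8333, x_2* = 0.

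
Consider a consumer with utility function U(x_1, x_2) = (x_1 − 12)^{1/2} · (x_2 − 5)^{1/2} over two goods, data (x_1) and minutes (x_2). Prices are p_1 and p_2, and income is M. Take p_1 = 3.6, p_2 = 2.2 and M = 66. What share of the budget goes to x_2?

share on x_2 = 0.2561

MRS = (x_2−5)/(x_1−12). Tangency with p_1/p_2 gives x_2−5 = (p_1/p_2)·(x_1−12).
After buying the subsistence bundle (12, 5), a share 0.5 of the remaining income goes to x_1: x_1* = 12 + 0.5·(M − 12p_1 − 5p_2)/p_1.
Discretionary income = 66 − 12·3.6 − 5·2.2 = 11.8; x_1* = 12 + 0.5·11.8/3.6 = 13.6389; x_2* = 5 + 0.5·11.8/2.2 = 7.6818.
Expenditure on x_2: 2.2·7.6818 = 16.9; share = 0.2561.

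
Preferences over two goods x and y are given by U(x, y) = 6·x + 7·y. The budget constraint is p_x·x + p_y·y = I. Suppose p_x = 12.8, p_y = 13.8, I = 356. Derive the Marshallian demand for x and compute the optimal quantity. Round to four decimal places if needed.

x* = 0

Linear utility — the consumer picks whichever good has higher MU/price: 6/12.8 = 0.4688 vs 7/13.8 = 0.5072.
y gives more utility per dollar, so spend all income on y: y* = I/p_y, x* = 0.
Numerically: x* = 0, y* = 25.7971.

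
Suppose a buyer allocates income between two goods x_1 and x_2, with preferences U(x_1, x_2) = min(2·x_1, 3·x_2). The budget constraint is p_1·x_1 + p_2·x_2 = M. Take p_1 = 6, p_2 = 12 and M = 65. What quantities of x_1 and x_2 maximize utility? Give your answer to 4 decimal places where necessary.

x_1* = 4.6429, x_2* = 3.0952

Leontief preferences: the optimum is at the kink where x_1/3 = x_2/2, i.e. x_2 = (2/3)·x_1.
Budget: p_1·x_1 + p_2·(2/3)·x_1 = M, so (3·p_1 + 2·p_2)·x_1 = 3·M.
Demand: x_1*(p_1,p_2,M) = 3·M/(3·p_1 + 2·p_2), x_2* = 2·M/(3·p_1 + 2·p_2).
Here 3·6 + 2·12 = 42, giving x_1* = 4.6429 and x_2* = 3.0952.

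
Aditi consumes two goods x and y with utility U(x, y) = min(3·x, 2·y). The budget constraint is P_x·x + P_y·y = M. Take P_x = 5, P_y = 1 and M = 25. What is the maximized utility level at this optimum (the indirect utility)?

Demand: x*(P_x,P_y,M) = 2·M/(2·P_x + 3·P_y), y* = 3·M/(2·P_x + 3·P_y).
Here 2·5 + 3·1 = 13, giving x* = 3.8462 and y* = 5.7692.
Utility at the optimum: U(3.8462, 5.7692) = 11.5385.

V = 11.5385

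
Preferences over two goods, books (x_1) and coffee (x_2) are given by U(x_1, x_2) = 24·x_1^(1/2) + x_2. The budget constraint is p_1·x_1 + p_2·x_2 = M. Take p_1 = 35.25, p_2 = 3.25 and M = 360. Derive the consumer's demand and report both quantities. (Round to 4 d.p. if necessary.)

x_1* = 1.2241, x_2* = 97.4926

Set MRS = p_1/p_2: 12·x_1^(−1/2) = p_1/p_2.
Solve: √x_1 = 12·p_2/p_1, so x_1*(p_1,p_2) = (12·p_2/p_1)², and x_2* = (M − p_1·x_1*)/p_2.
Plugging in: x_1* = (12·3.25/35.25)² = 1.2241, x_2* = 97.4926.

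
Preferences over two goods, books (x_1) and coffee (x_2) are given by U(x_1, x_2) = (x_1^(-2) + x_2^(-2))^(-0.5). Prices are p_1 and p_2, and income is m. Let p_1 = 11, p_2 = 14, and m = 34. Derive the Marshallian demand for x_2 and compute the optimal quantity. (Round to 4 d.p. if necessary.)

MU_x_1 ∝ x_1^(-3), MU_x_2 ∝ x_2^(-3), so MRS = (x_2/x_1)^(3) = p_1/p_2.
Hence x_2/x_1 = (p_1/p_2)^(1/(3)), i.e. raised to the 1/3 power.
With the ratio pinned down, the budget gives x_1* = m/(p_1 + p_2·(x_2/x_1)) and x_2* = (x_2/x_1)·x_1*.
Numerically x_2/x_1 = 0.922759, so x_1* = 34/(11 + 14·0.922759) = 1.4215 and x_2* = 0.922759·1.4215 = 1.3117.

x_2* = 1.3117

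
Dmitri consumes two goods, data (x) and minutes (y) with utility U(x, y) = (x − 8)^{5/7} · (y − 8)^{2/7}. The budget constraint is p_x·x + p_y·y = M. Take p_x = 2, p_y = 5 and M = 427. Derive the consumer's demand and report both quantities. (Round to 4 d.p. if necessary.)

This is Cobb-Douglas in (x−8, y−8): tangency gives 5/7·p_y·(y−8) = 2/7·p_x·(x−8).
After buying the subsistence bundle (8, 8), a share 5/7 of the remaining income goes to x: x* = 8 + 5/7·(M − 8p_x − 8p_y)/p_x.
Discretionary income = 427 − 8·2 − 8·5 = 371; x* = 8 + 5/7·371/2 = 140.5; y* = 8 + 2/7·371/5 = 29.2.

x* = 140.5, y* = 29.2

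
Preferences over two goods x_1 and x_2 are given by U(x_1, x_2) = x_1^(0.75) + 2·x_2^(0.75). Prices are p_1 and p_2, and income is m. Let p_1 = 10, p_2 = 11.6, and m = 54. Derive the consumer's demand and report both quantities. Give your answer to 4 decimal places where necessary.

MU_x_1 ∝ x_1^(-0.25), MU_x_2 ∝ 2·x_2^(-0.25), so MRS = (1/2)·(x_2/x_1)^(0.25) = p_1/p_2.
Solve for the ratio: x_2/x_1 = [2·p_1/p_2]^(4).
With the ratio pinned down, the budget gives x_1* = m/(p_1 + p_2·(x_2/x_1)) and x_2* = (x_2/x_1)·x_1*.
Numerically x_2/x_1 = 8.836658, so x_1* = 54/(10 + 11.6·8.836658) = 0.48 and x_2* = 8.836658·0.48 = 4.2414.

x_1* = 0.48, x_2* = 4.2414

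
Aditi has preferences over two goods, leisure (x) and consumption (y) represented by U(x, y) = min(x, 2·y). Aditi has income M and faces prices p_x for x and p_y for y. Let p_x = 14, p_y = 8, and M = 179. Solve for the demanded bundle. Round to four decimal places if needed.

x* = 9.9444, y* = 4.9722

With perfect complements, no substitution: consume in ratio x:y = 2:1.
Budget: p_x·x + p_y·(1/2)·x = M, so (2·p_x + p_y)·x = 2·M.
Demand: x*(p_x,p_y,M) = 2·M/(2·p_x + p_y), y* = M/(2·p_x + p_y).
Here 2·14 + 8 = 36, giving x* = 9.9444 and y* = 4.9722.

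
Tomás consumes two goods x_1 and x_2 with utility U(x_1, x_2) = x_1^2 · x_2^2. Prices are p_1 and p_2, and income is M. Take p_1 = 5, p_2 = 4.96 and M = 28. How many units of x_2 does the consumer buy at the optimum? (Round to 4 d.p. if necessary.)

Demand: x_1*(p_1,p_2,M) = 0.5·M/p_1 and x_2* = 0.5·M/p_2.
At p_1=5, p_2=4.96, M=28: x_2* = 0.5·28/4.96 = 2.8226.

x_2* = 2.8226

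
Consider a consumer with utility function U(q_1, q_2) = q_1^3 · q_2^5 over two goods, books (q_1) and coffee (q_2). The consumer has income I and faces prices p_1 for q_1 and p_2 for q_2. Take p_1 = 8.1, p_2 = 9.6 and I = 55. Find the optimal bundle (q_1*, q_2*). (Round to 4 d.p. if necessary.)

MU_q_1/MU_q_2 = (3·q_2)/(5·q_1); tangency sets this equal to p_1/p_2.
Rearranging, p_2·q_2 = (5/3)·p_1·q_1. Substituting into the budget gives p_1·q_1·(1 + (5/3)) = I.
Demand: q_1*(p_1,p_2,I) = 0.375·I/p_1 and q_2* = 0.625·I/p_2.
At p_1=8.1, p_2=9.6, I=55: q_1* = 0.375·55/8.1 = 2.5463, q_2* = 3.5807.

q_1* = 2.5463, q_2* = 3.5807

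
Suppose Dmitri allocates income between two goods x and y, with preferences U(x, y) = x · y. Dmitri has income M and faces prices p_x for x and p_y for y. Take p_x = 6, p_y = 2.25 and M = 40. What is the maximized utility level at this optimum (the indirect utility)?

Demand: x*(p_x,p_y,M) = 0.5·M/p_x and y* = 0.5·M/p_y.
At p_x=6, p_y=2.25, M=40: x* = 0.5·40/6 = 3.3333, y* = 8.8889.
Utility at the optimum: U(3.3333, 8.8889) = 29.6296.

V = 29.6296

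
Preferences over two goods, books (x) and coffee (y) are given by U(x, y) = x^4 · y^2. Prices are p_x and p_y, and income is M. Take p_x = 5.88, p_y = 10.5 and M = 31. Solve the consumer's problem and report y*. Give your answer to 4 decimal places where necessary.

y* = 0.9841

MU_x/MU_y = (4·y)/(2·x); tangency sets this equal to p_x/p_y.
So 4·p_y·y = 2·p_x·x; combined with the budget, a share 2/3 of income goes to x.
Demand: x*(p_x,p_y,M) = 2/3·M/p_x and y* = 1/3·M/p_y.
At p_x=5.88, p_y=10.5, M=31: y* = 1/3·31/10.5 = 0.9841.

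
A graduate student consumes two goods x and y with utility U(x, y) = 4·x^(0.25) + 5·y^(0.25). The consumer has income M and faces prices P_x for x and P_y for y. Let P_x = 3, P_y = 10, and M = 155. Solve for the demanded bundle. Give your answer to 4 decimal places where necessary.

From the CES first-order condition, (4/5)·(y/x)^(0.75) = P_x/P_y.
Hence y/x = ((5/4)·P_x/P_y)^(1/(0.75)), i.e. raised to the 4/3 power.
Substitute y = (y/x)·x into the budget: x* = M/(P_x + P_y·(y/x)).
Numerically y/x = 0.270422, so x* = 155/(3 + 10·0.270422) = 27.1729 and y* = 0.270422·27.1729 = 7.3481.

x* = 27.1729, y* = 7.3481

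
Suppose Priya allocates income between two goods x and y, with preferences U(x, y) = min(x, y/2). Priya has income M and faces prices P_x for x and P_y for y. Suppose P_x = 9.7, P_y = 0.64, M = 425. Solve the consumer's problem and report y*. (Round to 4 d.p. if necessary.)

Here 9.7 + 2·0.64 = 10.98, giving y* = 77.4135.

y* = 77.4135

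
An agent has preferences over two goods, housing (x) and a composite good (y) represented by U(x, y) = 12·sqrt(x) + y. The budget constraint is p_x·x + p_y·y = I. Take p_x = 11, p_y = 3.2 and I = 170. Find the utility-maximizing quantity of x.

Thus x* = (6·p_y/p_x)² — independent of I — with the rest of income spent on y.
Plugging in: x* = (6·3.2/11)² = 3.0466.

x* = 3.0466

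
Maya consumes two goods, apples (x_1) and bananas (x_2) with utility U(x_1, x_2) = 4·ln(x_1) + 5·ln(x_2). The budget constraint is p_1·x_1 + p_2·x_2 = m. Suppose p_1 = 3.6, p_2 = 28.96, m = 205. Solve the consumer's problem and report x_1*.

Demand: x_1*(p_1,p_2,m) = 4/9·m/p_1 and x_2* = 5/9·m/p_2.
At p_1=3.6, p_2=28.96, m=205: x_1* = 4/9·205/3.6 = 25.3086.

x_1* = 25.3086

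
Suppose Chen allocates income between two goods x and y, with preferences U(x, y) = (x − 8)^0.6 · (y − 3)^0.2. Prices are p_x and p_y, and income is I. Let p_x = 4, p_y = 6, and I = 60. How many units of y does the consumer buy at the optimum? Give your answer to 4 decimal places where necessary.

y* = 3.4167

MRS = 3·(y−3)/(x−8). Tangency with p_x/p_y gives y−3 = (1/3)·(p_x/p_y)·(x−8).
After buying the subsistence bundle (8, 3), a share 0.75 of the remaining income goes to x: x* = 8 + 0.75·(I − 8p_x − 3p_y)/p_x.
Discretionary income = 60 − 8·4 − 3·6 = 10; y* = 3 + 0.25·10/6 = 3.4167.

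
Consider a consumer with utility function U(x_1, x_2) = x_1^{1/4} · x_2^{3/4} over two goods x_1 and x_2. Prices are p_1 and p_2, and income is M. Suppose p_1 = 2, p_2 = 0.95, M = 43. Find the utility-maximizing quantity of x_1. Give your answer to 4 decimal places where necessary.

x_1* = 5.375

The MRS is (1/3)·x_2/x_1. Set MRS = p_1/p_2.
So 0.25·p_2·x_2 = 0.75·p_1·x_1; combined with the budget, a share 0.25 of income goes to x_1.
Demand: x_1*(p_1,p_2,M) = 0.25·M/p_1 and x_2* = 0.75·M/p_2.
At p_1=2, p_2=0.95, M=43: x_1* = 0.25·43/2 = 5.375.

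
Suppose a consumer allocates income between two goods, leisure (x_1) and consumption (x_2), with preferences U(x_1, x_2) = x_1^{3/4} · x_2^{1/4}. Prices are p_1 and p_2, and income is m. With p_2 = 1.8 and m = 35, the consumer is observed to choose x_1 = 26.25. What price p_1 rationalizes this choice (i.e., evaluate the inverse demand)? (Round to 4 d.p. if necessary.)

Tangency: MRS = 3·x_2/x_1 = p_1/p_2.
Rearranging, p_2·x_2 = (1/3)·p_1·x_1. Substituting into the budget gives p_1·x_1·(1 + (1/3)) = m.
Demand: x_1*(p_1,p_2,m) = 0.75·m/p_1 and x_2* = 0.25·m/p_2.
Set x_1* = 26.25 in the demand function and solve for p_1: p_1 = 1.

p_1 = 1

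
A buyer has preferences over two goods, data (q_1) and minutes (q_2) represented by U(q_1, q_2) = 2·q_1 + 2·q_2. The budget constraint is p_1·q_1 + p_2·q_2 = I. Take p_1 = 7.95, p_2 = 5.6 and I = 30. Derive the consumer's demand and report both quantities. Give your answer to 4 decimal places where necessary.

Linear utility — the consumer picks whichever good has higher MU/price: 2/7.95 = 0.2516 vs 2/5.6 = 0.3571.
q_2 gives more utility per dollar, so spend all income on q_2: q_2* = I/p_2, q_1* = 0.
Numerically: q_1* = 0, q_2* = 5.3571.

q_1* = 0, q_2* = 5.3571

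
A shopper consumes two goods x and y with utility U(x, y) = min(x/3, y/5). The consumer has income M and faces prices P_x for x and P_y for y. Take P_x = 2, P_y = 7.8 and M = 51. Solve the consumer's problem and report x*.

Here 3·2 + 5·7.8 = 45, giving x* = 3.4.

x* = 3.4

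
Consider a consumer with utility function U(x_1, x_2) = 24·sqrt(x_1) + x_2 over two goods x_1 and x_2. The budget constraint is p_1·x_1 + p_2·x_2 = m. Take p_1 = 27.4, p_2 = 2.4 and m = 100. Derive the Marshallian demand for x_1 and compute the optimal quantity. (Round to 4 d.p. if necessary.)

Set MRS = p_1/p_2: 12·x_1^(−1/2) = p_1/p_2.
Thus x_1* = (12·p_2/p_1)² — independent of m — with the rest of income spent on x_2.
Plugging in: x_1* = (12·2.4/27.4)² = 1.1048.

x_1* = 1.1048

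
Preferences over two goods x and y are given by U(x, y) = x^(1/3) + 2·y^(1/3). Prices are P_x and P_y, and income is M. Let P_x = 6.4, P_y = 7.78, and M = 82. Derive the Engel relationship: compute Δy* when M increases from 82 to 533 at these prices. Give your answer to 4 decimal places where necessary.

Δy* = 41.7101

MRS = MU_x/MU_y = (1/2)·(y/x)^(2/3). Set equal to P_x/P_y.
Hence y/x = (2·P_x/P_y)^(1/(2/3)), i.e. raised to the 1.5 power.
With the ratio pinned down, the budget gives x* = M/(P_x + P_y·(y/x)) and y* = (y/x)·x*.
Numerically y/x = 2.110307, so x* = 82/(6.4 + 7.78·2.110307) = 3.5936 and y* = 2.110307·3.5936 = 7.5837.
At M' = 533: y* = 49.2937. Change: 49.2937 − 7.5837 = 41.7101.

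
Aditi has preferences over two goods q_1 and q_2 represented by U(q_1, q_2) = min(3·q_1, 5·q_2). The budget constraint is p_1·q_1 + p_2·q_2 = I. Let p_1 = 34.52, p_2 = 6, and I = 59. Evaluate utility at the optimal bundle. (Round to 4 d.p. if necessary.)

V = 4.6432

Leontief preferences: the optimum is at the kink where q_1/5 = q_2/3, i.e. q_2 = (3/5)·q_1.
Budget: p_1·q_1 + p_2·(3/5)·q_1 = I, so (5·p_1 + 3·p_2)·q_1 = 5·I.
Demand: q_1*(p_1,p_2,I) = 5·I/(5·p_1 + 3·p_2), q_2* = 3·I/(5·p_1 + 3·p_2).
Here 5·34.52 + 3·6 = 190.6, giving q_1* = 1.5477 and q_2* = 0.9286.
Utility at the optimum: U(1.5477, 0.9286) = 4.6432.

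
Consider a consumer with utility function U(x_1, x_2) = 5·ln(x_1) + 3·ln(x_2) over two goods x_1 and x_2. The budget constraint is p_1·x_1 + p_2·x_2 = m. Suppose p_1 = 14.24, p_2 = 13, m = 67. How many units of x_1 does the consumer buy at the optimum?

x_1* = 2.9407

Demand: x_1*(p_1,p_2,m) = 0.625·m/p_1 and x_2* = 0.375·m/p_2.
At p_1=14.24, p_2=13, m=67: x_1* = 0.625·67/14.24 = 2.9407.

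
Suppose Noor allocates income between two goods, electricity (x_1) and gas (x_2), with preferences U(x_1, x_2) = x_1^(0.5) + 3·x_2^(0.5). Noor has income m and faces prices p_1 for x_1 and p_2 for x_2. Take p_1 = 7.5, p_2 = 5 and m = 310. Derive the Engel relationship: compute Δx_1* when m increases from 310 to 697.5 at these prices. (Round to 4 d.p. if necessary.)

MRS = MU_x_1/MU_x_2 = (1/3)·(x_2/x_1)^(0.5). Set equal to p_1/p_2.
Solve for the ratio: x_2/x_1 = [3·p_1/p_2]^(2).
With the ratio pinned down, the budget gives x_1* = m/(p_1 + p_2·(x_2/x_1)) and x_2* = (x_2/x_1)·x_1*.
Numerically x_2/x_1 = 20.25, so x_1* = 310/(7.5 + 5·20.25) = 2.8506.
At m' = 697.5: x_1* = 6.4138. Change: 6.4138 − 2.8506 = 3.5632.

Δx_1* = 3.5632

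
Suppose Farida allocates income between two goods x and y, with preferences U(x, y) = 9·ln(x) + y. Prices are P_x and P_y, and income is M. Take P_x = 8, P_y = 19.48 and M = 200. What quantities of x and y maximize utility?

Set MRS = P_x/P_y: (9/x)/1 = P_x/P_y.
So x*(P_x,P_y) = 9·P_y/P_x, independent of income; and y* = (M − 9·P_y)/P_y.
At the given prices: x* = 9·19.48/8 = 21.915, and y* = 1.2669.

x* = 21.915, y* = 1.2669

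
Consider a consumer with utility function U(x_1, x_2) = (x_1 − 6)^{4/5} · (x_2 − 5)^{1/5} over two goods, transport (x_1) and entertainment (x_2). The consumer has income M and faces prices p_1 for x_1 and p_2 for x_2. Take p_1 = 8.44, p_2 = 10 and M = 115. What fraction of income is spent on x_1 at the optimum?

Let x_1' = x_1−6, x_2' = x_2−5. MRS = 4·x_2'/x_1' = p_1/p_2.
Substituting into the budget: x_1* = 6 + 0.8·(M − 6·p_1 − 5·p_2)/p_1, and x_2* = 5 + 0.2·(…)/p_2.
Discretionary income = 115 − 6·8.44 − 5·10 = 14.36; x_1* = 6 + 0.8·14.36/8.44 = 7.3611; x_2* = 5 + 0.2·14.36/10 = 5.2872.
Expenditure on x_1: 8.44·7.3611 = 62.128; share = 0.5402.

share on x_1 = 0.5402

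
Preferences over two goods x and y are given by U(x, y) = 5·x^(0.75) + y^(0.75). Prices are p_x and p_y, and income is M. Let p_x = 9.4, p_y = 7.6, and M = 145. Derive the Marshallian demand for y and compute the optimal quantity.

MU_x ∝ 5·x^(-0.25), MU_y ∝ y^(-0.25), so MRS = 5·(y/x)^(0.25) = p_x/p_y.
Solve for the ratio: y/x = [(1/5)·p_x/p_y]^(4).
With the ratio pinned down, the budget gives x* = M/(p_x + p_y·(y/x)) and y* = (y/x)·x*.
Numerically y/x = 0.003744, so x* = 145/(9.4 + 7.6·0.003744) = 15.379 and y* = 0.003744·15.379 = 0.0576.

y* = 0.0576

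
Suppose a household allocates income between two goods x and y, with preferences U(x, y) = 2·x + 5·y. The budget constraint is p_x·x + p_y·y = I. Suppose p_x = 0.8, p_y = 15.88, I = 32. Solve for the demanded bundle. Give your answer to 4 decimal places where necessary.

x* = 40, y* = 0

x gives more utility per dollar, so spend all income on x: x* = I/p_x, y* = 0.
Numerically: x* = 40, y* = 0.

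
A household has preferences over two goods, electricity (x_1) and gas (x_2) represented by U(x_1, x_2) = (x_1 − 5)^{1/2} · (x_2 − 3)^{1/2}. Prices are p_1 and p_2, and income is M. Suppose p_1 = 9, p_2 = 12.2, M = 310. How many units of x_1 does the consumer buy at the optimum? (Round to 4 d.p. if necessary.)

Let x_1' = x_1−5, x_2' = x_2−3. MRS = x_2'/x_1' = p_1/p_2.
After buying the subsistence bundle (5, 3), a share 0.5 of the remaining income goes to x_1: x_1* = 5 + 0.5·(M − 5p_1 − 3p_2)/p_1.
Discretionary income = 310 − 5·9 − 3·12.2 = 228.4; x_1* = 5 + 0.5·228.4/9 = 17.6889.

x_1* = 17.6889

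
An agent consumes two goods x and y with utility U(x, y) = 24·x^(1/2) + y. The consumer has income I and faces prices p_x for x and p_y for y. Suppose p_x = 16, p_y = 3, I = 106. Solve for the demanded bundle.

x* = 5.0625, y* = 8.3333

Utility is quasi-linear in y; the FOC for x is 12/√x = p_x/p_y.
Solve: √x = 12·p_y/p_x, so x*(p_x,p_y) = (12·p_y/p_x)², and y* = (I − p_x·x*)/p_y.
Plugging in: x* = (12·3/16)² = 5.0625, y* = 8.3333.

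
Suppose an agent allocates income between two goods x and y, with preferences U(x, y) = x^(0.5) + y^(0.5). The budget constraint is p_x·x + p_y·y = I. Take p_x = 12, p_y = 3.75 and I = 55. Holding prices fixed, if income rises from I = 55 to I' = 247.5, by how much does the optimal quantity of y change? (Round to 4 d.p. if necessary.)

MU_x ∝ x^(-0.5), MU_y ∝ y^(-0.5), so MRS = (y/x)^(0.5) = p_x/p_y.
Hence y/x = (p_x/p_y)^(1/(0.5)), i.e. raised to the 2 power.
Substitute y = (y/x)·x into the budget: x* = I/(p_x + p_y·(y/x)).
Numerically y/x = 10.24, so x* = 55/(12 + 3.75·10.24) = 1.0913 and y* = 10.24·1.0913 = 11.1746.
At I' = 247.5: y* = 50.2857. Change: 50.2857 − 11.1746 = 39.1111.

Δy* = 39.1111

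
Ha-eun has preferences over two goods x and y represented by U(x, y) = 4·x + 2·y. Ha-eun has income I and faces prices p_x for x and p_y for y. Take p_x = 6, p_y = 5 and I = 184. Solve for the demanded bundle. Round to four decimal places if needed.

x* = 30.6667, y* = 0

x gives more utility per dollar, so spend all income on x: x* = I/p_x, y* = 0.
Numerically: x* = 30.6667, y* = 0.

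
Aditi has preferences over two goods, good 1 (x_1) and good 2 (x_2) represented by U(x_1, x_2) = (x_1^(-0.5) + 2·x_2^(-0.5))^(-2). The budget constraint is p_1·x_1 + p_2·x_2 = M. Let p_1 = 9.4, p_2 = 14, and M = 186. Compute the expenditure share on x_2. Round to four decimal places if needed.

MRS = MU_x_1/MU_x_2 = (1/2)·(x_2/x_1)^(1.5). Set equal to p_1/p_2.
Hence x_2/x_1 = (2·p_1/p_2)^(1/(1.5)), i.e. raised to the 2/3 power.
With the ratio pinned down, the budget gives x_1* = M/(p_1 + p_2·(x_2/x_1)) and x_2* = (x_2/x_1)·x_1*.
Numerically x_2/x_1 = 1.217176, so x_1* = 186/(9.4 + 14·1.217176) = 7.0347 and x_2* = 1.217176·7.0347 = 8.5624.
Expenditure on x_2: 14·8.5624 = 119.8741; share = 0.6445.

share on x_2 = 0.6445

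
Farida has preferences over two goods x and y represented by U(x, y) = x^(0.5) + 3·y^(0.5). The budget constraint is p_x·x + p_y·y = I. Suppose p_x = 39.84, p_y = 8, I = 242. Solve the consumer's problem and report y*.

From the CES first-order condition, (1/3)·(y/x)^(0.5) = p_x/p_y.
Solve for the ratio: y/x = [3·p_x/p_y]^(2).
Substitute y = (y/x)·x into the budget: x* = I/(p_x + p_y·(y/x)).
Numerically y/x = 223.2036, so x* = 242/(39.84 + 8·223.2036) = 0.1326 and y* = 223.2036·0.1326 = 29.5898.

y* = 29.5898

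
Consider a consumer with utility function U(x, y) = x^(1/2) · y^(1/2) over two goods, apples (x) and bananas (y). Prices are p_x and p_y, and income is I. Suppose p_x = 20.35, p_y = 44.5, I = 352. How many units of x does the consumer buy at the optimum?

x* = 8.6486

MU_x/MU_y = (0.5·y)/(0.5·x); tangency sets this equal to p_x/p_y.
So 0.5·p_y·y = 0.5·p_x·x; combined with the budget, a share 0.5 of income goes to x.
Demand: x*(p_x,p_y,I) = 0.5·I/p_x and y* = 0.5·I/p_y.
At p_x=20.35, p_y=44.5, I=352: x* = 0.5·352/20.35 = 8.6486.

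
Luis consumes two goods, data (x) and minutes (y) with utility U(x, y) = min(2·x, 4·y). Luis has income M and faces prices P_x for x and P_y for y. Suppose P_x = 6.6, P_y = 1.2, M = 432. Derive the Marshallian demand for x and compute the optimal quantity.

x* = 60

With perfect complements, no substitution: consume in ratio x:y = 4:2.
Budget: P_x·x + P_y·(1/2)·x = M, so (4·P_x + 2·P_y)·x = 4·M.
Demand: x*(P_x,P_y,M) = 4·M/(4·P_x + 2·P_y), y* = 2·M/(4·P_x + 2·P_y).
Here 4·6.6 + 2·1.2 = 28.8, giving x* = 60.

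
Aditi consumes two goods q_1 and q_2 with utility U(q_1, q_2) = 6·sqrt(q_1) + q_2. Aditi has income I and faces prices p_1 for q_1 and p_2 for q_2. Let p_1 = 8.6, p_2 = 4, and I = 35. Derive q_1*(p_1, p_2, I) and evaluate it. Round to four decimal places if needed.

MU_q_1 = 3/√q_1, MU_q_2 = 1. Tangency: 3/√q_1 = p_1/p_2.
Thus q_1* = (3·p_2/p_1)² — independent of I — with the rest of income spent on q_2.
Plugging in: q_1* = (3·4/8.6)² = 1.947.

q_1* = 1.947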